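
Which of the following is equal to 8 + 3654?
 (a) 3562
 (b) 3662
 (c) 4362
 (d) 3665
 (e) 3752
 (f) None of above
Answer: b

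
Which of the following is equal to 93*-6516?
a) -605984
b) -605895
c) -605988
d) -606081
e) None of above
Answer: c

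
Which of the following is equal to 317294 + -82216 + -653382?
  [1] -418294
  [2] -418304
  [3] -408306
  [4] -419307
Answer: 2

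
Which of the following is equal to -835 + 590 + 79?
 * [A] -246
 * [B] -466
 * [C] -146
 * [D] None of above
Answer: D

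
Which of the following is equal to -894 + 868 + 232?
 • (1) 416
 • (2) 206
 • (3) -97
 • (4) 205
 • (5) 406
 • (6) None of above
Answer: 2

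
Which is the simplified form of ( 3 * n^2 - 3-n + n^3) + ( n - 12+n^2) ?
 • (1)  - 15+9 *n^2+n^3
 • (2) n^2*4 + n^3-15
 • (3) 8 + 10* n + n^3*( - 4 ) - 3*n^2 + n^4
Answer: 2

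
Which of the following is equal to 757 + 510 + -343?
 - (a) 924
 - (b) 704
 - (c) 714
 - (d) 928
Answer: a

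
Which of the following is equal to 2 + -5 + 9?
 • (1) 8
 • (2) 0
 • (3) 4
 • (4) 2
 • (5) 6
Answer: 5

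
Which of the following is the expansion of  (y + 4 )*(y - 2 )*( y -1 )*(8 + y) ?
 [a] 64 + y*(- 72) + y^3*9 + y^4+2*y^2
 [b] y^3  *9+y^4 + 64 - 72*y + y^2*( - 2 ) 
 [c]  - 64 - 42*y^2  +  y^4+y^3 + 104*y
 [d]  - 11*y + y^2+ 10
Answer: b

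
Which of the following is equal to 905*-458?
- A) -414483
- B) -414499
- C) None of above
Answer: C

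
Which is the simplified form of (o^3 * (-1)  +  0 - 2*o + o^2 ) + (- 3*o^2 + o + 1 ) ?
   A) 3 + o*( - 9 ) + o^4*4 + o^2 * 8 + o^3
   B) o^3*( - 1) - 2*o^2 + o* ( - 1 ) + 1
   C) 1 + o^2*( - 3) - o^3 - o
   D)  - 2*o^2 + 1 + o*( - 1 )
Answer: B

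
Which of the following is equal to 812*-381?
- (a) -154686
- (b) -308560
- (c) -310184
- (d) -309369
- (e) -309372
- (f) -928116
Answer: e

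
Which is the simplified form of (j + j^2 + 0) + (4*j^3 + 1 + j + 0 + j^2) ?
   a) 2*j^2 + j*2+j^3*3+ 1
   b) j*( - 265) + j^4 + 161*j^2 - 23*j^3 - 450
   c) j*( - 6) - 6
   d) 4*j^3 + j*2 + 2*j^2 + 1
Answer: d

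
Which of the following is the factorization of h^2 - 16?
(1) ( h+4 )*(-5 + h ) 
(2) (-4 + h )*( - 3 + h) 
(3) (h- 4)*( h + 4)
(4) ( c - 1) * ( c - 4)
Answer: 3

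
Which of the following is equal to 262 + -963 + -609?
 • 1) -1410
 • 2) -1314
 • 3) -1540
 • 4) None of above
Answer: 4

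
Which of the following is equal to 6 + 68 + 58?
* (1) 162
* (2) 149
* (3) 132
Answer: 3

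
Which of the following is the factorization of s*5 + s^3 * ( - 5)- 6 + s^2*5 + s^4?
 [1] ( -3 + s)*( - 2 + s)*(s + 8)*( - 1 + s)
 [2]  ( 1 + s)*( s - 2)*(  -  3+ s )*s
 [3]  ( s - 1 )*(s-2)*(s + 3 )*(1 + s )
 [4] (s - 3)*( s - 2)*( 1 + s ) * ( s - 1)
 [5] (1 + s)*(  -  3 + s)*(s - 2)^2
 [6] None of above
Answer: 4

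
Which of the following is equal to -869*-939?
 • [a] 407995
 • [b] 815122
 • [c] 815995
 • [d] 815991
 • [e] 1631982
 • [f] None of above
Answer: d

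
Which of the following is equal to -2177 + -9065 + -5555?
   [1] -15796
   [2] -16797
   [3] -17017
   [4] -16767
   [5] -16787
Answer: 2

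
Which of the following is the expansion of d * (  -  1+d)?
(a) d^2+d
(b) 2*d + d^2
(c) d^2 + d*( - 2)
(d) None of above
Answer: d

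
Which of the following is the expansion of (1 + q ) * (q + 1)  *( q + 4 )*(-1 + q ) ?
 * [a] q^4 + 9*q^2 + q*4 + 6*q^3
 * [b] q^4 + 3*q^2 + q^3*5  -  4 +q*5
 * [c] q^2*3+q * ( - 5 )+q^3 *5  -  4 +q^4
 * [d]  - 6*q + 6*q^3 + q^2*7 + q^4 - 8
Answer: c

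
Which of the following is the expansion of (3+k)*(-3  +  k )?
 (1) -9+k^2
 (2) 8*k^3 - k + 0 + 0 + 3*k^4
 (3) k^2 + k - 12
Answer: 1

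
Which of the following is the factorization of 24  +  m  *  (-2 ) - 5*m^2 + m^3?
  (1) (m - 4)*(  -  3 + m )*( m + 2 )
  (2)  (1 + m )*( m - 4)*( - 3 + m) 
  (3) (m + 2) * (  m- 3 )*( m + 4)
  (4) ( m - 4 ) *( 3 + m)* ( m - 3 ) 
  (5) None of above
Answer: 1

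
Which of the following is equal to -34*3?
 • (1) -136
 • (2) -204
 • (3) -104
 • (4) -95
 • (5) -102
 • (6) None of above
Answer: 5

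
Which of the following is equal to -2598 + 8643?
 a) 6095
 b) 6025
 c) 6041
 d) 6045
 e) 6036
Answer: d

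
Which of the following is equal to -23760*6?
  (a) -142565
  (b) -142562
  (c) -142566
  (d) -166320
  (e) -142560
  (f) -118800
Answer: e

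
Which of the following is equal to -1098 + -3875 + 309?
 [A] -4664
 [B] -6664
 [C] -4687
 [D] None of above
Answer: A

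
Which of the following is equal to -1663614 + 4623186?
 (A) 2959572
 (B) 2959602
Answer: A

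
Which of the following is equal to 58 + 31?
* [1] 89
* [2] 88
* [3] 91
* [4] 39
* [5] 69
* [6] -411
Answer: 1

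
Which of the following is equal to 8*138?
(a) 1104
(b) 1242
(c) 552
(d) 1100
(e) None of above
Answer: a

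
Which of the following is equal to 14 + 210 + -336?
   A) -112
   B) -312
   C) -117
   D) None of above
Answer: A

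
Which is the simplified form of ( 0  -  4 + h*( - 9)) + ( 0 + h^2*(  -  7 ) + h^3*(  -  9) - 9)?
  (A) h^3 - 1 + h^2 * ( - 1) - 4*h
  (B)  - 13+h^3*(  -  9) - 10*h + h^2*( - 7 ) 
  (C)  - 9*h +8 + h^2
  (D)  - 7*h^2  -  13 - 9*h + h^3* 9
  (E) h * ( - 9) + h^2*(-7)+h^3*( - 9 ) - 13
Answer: E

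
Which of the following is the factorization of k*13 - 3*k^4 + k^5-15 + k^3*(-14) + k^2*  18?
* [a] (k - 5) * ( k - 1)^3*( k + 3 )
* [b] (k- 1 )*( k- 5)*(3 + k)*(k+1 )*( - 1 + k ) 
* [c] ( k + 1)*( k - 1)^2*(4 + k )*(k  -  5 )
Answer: b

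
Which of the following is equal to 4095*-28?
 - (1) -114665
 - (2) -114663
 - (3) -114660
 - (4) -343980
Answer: 3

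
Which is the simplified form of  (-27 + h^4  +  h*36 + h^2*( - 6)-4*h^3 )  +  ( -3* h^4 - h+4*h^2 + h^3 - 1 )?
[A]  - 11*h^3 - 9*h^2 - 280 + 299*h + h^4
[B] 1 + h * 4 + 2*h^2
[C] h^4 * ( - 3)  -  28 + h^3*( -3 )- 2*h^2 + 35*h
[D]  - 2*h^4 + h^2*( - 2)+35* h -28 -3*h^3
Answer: D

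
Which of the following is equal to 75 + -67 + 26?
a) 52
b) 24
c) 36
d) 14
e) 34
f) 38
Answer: e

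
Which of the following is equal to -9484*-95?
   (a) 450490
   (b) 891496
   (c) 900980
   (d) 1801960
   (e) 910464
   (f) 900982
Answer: c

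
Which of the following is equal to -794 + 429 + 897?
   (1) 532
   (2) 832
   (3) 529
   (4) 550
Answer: 1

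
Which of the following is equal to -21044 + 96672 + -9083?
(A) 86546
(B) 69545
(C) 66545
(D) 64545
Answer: C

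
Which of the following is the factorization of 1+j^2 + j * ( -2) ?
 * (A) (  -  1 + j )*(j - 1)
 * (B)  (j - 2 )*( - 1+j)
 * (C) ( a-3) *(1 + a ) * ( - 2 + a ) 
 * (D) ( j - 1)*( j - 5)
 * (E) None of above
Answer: A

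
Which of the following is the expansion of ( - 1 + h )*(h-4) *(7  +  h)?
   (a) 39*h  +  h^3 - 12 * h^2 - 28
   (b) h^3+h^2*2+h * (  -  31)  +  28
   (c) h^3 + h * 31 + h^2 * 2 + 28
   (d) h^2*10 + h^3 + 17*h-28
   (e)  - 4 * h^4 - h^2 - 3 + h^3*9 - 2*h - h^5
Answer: b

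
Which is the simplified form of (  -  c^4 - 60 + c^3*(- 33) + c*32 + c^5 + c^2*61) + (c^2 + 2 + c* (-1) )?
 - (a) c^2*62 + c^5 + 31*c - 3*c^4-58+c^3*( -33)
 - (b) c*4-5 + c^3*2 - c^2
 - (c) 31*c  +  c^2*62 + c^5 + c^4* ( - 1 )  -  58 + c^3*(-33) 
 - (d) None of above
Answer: c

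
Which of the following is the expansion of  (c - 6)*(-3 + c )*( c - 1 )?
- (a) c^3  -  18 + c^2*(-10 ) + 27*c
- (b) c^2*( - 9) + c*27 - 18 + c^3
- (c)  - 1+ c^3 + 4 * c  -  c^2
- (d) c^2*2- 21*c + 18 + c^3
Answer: a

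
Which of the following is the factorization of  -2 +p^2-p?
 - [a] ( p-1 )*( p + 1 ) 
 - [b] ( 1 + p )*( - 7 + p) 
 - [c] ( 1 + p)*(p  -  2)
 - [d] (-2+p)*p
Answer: c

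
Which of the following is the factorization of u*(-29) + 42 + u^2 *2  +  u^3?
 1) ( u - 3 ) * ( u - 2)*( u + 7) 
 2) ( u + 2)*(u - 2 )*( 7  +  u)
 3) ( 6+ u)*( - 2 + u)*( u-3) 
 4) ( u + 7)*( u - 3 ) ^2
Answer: 1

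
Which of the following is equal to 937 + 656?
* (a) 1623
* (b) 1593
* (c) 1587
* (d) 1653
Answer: b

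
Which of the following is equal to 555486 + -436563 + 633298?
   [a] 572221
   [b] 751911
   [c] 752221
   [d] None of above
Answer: c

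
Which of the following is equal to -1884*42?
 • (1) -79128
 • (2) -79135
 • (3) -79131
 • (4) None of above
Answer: 1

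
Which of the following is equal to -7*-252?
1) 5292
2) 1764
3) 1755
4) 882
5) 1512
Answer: 2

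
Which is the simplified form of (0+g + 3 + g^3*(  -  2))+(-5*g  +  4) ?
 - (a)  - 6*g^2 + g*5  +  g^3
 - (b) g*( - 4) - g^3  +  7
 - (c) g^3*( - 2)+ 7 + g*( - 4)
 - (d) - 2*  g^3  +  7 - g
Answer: c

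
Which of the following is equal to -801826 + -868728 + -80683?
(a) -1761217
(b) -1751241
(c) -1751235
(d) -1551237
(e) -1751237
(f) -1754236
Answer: e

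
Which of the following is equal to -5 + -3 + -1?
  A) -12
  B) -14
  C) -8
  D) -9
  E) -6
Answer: D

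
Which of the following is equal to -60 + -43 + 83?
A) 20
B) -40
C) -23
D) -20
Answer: D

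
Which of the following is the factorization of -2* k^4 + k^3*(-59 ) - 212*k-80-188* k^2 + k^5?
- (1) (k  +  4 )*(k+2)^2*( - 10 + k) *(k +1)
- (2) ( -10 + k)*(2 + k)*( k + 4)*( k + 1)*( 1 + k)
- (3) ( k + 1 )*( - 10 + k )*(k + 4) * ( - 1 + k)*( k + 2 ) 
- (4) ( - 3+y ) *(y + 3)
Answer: 2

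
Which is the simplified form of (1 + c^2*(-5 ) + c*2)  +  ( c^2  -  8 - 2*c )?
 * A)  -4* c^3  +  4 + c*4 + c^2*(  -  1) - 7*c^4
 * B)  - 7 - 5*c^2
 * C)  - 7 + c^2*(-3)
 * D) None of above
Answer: D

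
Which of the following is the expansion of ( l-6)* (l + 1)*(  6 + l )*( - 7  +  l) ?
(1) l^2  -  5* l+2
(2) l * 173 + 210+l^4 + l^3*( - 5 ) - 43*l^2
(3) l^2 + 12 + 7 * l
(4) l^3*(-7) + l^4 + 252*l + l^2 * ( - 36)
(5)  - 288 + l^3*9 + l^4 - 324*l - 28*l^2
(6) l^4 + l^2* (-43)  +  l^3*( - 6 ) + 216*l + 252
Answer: 6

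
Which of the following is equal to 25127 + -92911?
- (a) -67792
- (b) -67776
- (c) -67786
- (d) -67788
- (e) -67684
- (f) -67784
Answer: f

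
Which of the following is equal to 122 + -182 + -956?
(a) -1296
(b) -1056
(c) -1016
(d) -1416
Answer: c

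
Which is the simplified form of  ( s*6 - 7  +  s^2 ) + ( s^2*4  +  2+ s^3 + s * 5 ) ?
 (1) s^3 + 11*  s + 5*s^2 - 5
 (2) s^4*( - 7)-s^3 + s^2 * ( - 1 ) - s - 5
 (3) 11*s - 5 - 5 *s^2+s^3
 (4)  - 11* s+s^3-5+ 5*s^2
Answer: 1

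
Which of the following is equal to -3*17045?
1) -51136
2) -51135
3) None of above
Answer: 2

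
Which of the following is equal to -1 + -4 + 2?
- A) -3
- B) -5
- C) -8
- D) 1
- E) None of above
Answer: A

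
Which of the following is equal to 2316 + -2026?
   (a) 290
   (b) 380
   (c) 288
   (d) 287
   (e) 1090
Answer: a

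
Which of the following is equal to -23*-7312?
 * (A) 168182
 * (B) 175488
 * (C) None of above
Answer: C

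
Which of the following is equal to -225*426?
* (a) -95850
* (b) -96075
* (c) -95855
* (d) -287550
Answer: a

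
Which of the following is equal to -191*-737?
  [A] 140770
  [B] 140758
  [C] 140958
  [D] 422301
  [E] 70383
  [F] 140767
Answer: F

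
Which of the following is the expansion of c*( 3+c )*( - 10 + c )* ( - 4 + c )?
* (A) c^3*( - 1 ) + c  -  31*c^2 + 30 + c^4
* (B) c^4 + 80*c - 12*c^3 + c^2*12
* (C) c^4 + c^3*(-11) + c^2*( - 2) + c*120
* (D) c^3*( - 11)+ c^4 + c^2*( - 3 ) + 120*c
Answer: C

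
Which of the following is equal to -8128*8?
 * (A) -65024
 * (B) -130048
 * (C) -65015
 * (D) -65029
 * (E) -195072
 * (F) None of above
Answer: A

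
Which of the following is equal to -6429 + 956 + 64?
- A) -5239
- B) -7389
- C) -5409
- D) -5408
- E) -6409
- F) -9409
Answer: C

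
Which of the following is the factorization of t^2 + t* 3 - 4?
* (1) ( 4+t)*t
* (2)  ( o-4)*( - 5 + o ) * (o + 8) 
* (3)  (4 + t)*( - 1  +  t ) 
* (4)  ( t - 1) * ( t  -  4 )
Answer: 3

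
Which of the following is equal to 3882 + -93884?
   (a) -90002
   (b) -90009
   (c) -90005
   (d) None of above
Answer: a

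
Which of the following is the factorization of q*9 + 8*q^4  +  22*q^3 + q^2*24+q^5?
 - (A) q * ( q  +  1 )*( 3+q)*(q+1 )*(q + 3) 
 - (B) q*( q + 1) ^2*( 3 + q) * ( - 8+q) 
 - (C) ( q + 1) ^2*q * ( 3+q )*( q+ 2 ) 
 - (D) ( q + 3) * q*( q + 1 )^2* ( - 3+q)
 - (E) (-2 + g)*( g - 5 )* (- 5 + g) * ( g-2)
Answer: A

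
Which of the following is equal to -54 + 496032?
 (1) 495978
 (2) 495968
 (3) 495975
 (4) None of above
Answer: 1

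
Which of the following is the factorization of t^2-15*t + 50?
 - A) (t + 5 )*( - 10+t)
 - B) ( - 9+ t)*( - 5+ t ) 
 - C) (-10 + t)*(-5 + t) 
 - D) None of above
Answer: C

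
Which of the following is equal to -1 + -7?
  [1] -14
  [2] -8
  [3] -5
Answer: 2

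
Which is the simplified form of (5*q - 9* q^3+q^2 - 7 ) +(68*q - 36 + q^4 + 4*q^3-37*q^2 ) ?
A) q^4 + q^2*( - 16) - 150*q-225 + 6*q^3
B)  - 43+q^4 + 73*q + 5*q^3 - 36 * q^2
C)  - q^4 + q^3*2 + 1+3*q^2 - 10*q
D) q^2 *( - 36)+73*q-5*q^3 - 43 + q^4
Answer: D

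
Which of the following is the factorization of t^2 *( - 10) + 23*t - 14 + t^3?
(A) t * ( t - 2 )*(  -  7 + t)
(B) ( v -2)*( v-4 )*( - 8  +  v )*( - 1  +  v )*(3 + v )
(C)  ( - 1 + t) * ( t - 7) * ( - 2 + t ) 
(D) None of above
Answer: C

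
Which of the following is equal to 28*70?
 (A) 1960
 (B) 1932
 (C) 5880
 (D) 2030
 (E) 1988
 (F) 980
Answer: A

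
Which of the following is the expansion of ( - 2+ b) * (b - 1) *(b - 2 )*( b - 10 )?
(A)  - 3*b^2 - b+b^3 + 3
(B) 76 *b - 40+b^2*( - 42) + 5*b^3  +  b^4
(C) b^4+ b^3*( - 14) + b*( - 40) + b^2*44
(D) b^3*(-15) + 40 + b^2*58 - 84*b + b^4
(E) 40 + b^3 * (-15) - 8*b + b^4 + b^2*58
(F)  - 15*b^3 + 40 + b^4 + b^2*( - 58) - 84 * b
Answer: D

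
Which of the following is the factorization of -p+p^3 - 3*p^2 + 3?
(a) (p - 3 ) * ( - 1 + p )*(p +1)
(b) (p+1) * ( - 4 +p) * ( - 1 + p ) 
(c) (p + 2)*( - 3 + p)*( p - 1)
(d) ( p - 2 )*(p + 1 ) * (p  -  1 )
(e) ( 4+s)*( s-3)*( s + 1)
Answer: a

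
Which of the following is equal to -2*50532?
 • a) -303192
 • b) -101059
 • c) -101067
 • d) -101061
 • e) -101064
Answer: e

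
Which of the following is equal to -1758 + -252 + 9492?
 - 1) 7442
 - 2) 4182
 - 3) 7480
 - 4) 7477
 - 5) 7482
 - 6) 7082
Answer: 5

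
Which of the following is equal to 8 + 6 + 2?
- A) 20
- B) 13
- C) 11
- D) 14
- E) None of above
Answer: E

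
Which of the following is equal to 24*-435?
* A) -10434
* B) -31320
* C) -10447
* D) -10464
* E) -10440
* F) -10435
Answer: E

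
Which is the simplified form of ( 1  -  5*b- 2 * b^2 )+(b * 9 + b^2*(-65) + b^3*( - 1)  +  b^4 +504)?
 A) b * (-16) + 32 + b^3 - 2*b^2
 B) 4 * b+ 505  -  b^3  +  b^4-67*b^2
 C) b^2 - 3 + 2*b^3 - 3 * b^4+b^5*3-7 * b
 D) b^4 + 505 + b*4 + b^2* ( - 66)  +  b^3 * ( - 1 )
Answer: B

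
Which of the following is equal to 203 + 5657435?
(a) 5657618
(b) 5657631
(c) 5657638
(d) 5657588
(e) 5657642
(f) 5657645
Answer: c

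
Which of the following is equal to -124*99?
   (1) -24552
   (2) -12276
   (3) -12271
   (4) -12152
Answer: 2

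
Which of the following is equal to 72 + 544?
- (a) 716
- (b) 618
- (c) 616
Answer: c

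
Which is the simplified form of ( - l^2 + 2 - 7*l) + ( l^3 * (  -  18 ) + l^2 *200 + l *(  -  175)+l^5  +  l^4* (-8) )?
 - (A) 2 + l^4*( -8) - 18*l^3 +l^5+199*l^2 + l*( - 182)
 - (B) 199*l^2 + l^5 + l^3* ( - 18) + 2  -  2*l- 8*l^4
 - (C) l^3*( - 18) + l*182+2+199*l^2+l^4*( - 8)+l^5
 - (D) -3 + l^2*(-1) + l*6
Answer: A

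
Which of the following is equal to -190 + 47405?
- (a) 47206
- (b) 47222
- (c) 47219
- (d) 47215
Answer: d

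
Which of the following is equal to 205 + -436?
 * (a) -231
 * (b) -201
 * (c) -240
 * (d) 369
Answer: a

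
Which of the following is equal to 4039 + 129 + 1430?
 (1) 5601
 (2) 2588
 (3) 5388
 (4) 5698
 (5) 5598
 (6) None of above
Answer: 5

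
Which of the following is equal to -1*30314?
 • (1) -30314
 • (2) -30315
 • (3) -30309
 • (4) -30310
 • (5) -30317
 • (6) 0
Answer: 1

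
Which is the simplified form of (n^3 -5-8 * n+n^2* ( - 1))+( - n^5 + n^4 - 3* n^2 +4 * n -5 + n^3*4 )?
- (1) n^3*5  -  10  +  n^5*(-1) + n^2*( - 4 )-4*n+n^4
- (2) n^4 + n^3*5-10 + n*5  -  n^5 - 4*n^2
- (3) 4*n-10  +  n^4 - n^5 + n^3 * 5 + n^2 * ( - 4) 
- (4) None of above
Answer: 1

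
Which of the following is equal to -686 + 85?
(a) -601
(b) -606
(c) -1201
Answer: a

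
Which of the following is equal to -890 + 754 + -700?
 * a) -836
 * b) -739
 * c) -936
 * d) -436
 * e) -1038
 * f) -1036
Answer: a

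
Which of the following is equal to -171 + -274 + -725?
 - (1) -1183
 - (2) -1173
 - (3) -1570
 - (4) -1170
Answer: 4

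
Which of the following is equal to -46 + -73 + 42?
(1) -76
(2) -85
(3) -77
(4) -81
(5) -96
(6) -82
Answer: 3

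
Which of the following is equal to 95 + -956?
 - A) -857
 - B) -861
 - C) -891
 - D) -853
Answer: B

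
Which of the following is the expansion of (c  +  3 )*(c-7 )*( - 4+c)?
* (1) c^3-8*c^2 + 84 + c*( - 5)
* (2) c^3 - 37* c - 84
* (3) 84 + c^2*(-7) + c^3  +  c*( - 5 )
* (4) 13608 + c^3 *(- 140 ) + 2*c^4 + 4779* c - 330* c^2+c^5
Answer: 1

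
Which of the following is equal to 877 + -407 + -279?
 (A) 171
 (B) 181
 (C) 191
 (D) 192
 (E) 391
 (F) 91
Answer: C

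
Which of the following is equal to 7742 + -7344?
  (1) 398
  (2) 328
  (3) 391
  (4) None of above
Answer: 1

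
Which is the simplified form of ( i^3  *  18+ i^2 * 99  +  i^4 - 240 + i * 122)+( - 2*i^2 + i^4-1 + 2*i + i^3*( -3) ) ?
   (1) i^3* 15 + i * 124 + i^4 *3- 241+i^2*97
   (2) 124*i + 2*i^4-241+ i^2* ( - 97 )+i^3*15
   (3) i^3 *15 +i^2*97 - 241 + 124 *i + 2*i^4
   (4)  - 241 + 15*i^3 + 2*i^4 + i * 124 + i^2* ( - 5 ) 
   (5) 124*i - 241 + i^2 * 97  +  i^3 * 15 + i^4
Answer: 3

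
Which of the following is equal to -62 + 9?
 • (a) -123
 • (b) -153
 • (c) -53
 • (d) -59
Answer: c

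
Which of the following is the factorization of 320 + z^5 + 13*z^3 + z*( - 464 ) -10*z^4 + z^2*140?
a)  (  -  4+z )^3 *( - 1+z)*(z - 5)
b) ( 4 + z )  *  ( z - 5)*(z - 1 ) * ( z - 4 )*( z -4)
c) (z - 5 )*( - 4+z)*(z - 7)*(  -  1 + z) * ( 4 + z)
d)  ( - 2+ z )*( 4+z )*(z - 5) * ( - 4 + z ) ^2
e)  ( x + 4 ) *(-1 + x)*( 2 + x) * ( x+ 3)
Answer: b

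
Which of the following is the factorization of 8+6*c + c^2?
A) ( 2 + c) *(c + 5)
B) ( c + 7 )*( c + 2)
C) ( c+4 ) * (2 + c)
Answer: C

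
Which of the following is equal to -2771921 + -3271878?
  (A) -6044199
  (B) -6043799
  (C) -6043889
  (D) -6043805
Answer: B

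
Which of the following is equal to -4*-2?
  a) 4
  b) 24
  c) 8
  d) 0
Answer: c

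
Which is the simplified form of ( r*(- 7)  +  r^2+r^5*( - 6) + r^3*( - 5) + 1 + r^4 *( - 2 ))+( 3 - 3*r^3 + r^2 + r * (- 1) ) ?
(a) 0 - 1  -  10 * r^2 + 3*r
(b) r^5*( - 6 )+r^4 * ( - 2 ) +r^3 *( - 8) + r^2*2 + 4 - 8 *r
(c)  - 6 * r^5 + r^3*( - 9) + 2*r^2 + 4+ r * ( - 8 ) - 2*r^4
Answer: b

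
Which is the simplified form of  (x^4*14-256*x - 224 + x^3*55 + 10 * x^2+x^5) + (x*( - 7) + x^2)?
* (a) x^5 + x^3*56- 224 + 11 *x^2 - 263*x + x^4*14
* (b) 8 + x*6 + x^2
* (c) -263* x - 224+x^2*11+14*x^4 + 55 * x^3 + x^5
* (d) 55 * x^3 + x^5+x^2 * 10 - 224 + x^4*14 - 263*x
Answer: c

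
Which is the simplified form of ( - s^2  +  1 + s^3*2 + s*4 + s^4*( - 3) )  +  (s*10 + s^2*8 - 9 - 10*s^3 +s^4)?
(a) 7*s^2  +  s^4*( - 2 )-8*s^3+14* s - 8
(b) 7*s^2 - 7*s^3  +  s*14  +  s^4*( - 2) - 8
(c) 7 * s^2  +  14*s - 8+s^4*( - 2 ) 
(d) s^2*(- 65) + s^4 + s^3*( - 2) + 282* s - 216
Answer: a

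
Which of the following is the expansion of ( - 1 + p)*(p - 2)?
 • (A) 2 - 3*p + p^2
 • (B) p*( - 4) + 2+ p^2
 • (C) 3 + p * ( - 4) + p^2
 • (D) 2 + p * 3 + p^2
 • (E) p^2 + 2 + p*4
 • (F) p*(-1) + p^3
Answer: A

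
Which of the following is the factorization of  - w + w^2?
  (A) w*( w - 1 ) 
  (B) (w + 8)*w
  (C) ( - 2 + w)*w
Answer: A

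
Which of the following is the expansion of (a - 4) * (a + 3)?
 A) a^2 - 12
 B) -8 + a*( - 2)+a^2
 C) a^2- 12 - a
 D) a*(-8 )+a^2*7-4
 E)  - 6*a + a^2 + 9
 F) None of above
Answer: C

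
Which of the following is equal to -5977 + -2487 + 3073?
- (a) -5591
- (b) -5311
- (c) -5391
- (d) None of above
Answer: c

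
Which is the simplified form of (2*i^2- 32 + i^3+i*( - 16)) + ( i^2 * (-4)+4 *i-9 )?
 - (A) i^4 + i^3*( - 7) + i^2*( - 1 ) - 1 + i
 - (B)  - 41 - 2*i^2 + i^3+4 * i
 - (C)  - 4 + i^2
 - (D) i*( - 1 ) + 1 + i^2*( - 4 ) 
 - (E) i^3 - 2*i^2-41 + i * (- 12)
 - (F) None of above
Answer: E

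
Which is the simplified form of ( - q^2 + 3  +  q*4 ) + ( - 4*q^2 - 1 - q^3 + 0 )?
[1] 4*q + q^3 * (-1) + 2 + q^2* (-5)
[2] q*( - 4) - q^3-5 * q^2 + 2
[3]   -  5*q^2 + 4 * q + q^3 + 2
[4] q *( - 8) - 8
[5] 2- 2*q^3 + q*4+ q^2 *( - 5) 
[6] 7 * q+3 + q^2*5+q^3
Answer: 1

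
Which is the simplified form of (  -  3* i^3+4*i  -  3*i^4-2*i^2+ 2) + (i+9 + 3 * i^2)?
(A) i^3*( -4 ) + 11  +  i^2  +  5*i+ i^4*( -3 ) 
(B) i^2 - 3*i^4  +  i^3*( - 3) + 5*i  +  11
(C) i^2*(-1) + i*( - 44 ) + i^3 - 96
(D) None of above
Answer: B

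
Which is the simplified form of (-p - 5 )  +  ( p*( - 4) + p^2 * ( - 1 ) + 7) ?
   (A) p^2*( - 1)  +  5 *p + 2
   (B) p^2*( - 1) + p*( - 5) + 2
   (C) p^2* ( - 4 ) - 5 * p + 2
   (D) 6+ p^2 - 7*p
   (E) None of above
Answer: B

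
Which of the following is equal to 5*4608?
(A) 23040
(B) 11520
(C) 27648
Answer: A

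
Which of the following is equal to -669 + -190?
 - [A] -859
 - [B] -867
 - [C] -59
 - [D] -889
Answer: A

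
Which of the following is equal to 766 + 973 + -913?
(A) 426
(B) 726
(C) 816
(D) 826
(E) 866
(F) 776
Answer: D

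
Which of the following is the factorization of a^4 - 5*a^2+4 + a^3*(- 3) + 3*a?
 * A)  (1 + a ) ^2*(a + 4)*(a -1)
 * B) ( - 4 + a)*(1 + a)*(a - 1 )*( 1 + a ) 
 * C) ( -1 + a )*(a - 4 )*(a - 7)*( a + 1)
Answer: B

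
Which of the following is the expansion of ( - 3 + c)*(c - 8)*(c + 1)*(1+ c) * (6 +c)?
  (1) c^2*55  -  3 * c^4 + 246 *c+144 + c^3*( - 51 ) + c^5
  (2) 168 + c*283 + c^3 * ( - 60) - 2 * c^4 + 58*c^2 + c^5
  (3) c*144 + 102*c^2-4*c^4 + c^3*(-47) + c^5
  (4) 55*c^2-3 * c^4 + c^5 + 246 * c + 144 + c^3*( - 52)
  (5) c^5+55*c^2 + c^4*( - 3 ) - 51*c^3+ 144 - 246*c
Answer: 1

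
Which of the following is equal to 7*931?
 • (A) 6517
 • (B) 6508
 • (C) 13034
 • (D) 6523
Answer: A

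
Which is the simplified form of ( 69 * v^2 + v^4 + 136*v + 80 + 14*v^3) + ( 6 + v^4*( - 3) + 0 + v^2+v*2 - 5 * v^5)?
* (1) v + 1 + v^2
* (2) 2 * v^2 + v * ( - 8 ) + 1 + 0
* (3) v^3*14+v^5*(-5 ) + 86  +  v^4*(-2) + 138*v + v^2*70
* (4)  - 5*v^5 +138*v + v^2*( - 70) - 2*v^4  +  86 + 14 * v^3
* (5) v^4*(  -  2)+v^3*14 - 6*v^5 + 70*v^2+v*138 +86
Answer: 3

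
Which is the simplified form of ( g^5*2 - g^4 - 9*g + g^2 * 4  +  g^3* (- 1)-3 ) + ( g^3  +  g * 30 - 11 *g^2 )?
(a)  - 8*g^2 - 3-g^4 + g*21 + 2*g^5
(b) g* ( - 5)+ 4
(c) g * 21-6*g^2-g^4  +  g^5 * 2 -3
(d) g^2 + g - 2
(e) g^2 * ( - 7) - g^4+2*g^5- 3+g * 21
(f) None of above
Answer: e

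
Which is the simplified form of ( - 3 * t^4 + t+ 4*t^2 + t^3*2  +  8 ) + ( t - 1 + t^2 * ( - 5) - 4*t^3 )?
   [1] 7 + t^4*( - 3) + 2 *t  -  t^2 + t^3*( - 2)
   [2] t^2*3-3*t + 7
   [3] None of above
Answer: 1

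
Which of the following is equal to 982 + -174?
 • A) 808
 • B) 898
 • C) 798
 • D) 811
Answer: A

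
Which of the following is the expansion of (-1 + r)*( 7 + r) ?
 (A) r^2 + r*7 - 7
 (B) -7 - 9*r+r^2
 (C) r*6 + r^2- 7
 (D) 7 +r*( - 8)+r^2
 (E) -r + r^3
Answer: C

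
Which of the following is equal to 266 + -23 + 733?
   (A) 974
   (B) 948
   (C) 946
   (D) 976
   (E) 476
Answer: D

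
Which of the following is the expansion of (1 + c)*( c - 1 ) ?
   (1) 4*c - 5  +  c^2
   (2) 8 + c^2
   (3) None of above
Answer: 3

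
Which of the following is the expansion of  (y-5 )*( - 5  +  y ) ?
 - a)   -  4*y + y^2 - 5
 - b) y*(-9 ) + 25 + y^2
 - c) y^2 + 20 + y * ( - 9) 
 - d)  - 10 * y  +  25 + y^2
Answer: d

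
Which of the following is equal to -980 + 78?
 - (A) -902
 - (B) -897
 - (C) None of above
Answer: A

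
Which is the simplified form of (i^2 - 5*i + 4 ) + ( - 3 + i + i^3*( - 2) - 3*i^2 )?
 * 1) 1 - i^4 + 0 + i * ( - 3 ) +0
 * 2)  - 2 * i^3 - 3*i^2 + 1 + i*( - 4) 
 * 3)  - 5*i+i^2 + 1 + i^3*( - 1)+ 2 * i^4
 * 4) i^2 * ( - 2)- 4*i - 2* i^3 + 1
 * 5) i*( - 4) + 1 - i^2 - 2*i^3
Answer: 4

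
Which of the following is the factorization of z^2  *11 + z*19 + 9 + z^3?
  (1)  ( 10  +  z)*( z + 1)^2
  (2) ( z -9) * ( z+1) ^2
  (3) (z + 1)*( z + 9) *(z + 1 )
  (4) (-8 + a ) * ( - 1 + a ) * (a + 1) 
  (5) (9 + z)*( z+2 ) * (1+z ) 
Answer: 3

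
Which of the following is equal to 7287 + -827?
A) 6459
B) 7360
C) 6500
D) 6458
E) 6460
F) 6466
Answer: E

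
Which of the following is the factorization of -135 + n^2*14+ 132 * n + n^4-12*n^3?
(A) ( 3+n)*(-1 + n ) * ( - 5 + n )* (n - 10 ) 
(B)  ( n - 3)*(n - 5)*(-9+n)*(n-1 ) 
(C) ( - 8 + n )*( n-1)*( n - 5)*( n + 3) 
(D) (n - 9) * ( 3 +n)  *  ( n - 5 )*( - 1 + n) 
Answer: D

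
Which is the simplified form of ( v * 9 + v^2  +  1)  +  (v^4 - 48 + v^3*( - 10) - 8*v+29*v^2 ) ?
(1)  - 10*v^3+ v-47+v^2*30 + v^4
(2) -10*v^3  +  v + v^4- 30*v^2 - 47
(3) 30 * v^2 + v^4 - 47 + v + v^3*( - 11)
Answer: 1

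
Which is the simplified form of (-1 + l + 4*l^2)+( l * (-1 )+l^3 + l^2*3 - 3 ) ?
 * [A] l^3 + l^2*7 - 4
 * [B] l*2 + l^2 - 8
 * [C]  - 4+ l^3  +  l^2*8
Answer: A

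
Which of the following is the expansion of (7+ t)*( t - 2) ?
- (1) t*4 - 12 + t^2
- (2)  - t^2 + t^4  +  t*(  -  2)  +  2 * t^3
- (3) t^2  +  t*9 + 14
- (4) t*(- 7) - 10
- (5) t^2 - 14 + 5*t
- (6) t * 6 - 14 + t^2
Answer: 5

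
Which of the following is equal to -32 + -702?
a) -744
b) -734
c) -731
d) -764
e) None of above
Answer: b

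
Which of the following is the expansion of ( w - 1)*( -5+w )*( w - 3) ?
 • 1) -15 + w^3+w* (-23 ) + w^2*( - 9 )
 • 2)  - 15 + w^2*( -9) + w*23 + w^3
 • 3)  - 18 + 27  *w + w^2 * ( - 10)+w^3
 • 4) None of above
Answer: 2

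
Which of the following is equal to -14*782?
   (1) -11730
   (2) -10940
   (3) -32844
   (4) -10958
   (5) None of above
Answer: 5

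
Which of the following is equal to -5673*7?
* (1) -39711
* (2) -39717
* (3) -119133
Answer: 1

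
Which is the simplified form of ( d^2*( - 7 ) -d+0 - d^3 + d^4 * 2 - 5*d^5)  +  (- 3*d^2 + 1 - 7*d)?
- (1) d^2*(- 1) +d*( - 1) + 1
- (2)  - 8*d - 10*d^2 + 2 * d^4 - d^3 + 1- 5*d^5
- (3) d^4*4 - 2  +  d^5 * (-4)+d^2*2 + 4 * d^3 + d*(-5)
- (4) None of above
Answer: 2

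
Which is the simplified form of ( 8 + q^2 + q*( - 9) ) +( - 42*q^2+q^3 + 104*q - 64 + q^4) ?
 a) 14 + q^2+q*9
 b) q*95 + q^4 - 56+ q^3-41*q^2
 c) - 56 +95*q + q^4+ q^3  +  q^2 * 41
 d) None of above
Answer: b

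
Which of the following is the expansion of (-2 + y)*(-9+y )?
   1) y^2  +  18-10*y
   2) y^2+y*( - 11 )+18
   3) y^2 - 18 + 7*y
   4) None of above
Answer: 2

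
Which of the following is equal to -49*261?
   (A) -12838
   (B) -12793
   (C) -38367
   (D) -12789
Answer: D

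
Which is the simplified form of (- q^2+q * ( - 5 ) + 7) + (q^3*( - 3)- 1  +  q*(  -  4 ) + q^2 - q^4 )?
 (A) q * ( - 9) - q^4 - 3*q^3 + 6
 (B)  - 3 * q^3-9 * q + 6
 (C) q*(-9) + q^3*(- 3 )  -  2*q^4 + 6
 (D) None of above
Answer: A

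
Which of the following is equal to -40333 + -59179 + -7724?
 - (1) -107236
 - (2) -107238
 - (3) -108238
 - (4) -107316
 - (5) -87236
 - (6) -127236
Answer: 1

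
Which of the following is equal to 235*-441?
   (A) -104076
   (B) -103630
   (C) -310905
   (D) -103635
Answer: D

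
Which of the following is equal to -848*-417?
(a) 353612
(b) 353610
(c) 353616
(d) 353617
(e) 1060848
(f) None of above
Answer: c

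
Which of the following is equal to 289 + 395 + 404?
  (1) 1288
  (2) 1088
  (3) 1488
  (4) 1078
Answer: 2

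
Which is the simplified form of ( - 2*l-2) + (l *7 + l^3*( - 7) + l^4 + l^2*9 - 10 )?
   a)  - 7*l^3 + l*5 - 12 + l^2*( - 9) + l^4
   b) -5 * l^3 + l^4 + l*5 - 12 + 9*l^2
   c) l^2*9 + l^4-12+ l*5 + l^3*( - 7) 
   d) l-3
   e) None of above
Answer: c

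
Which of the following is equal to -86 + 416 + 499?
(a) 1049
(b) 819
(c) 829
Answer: c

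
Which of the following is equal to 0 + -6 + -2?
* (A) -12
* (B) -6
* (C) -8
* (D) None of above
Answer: C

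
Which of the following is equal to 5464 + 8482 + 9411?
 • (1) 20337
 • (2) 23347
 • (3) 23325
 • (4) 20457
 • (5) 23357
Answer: 5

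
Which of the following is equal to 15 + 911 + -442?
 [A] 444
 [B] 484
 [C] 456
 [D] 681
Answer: B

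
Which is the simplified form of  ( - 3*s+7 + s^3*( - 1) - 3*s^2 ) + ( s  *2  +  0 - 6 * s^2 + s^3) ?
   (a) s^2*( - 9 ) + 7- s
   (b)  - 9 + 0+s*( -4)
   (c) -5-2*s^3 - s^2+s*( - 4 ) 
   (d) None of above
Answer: a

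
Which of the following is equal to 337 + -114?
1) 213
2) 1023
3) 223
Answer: 3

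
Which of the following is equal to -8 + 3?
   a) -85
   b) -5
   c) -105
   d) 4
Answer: b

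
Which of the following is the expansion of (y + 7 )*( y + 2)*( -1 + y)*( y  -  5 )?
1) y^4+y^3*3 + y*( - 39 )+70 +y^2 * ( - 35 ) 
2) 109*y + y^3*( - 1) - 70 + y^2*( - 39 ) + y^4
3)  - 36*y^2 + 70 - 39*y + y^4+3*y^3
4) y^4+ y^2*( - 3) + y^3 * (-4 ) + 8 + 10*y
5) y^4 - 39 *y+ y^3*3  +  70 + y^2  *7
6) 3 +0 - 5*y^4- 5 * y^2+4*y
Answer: 1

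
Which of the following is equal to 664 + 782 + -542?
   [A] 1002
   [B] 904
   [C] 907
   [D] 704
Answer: B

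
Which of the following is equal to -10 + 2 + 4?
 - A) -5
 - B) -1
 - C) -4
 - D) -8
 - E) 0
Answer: C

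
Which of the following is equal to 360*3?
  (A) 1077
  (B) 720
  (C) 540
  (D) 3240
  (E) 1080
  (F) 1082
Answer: E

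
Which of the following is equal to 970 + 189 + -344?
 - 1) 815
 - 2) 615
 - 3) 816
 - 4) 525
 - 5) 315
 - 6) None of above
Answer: 1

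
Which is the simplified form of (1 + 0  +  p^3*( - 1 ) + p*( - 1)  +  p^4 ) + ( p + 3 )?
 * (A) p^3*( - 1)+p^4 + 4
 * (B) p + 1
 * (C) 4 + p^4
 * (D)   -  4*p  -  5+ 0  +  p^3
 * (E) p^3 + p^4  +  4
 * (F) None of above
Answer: A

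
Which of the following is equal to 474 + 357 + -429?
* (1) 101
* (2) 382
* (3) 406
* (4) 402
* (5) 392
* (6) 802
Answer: 4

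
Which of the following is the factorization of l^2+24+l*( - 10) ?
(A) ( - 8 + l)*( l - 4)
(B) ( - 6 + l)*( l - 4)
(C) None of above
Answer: B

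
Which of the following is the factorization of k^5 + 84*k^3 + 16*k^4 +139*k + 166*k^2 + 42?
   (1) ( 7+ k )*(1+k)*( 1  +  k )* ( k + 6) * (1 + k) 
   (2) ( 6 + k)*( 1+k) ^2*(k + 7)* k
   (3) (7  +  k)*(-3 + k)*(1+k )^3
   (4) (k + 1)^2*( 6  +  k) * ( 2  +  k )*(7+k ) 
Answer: 1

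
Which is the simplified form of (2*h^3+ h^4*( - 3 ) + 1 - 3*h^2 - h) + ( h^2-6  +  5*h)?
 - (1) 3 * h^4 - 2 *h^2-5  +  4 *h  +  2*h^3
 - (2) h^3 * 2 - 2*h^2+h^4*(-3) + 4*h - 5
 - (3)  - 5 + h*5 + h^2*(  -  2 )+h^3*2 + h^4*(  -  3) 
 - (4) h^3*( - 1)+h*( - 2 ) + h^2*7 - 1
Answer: 2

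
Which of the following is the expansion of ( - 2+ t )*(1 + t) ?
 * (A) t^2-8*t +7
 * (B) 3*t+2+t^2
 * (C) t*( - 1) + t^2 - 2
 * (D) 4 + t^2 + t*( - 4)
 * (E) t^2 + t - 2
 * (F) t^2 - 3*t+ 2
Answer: C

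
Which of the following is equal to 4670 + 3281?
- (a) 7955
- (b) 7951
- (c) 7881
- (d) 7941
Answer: b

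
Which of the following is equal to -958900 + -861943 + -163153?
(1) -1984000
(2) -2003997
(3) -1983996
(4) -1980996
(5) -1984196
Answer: 3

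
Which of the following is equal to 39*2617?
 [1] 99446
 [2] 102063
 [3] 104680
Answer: 2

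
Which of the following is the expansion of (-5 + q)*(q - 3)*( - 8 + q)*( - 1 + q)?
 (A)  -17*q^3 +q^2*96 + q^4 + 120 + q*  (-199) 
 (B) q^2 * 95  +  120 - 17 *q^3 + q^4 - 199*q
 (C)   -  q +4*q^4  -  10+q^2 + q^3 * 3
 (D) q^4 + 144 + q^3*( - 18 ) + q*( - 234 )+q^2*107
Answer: B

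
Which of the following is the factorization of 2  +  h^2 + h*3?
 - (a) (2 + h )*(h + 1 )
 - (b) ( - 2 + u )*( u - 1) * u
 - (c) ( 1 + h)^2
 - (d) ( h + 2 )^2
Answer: a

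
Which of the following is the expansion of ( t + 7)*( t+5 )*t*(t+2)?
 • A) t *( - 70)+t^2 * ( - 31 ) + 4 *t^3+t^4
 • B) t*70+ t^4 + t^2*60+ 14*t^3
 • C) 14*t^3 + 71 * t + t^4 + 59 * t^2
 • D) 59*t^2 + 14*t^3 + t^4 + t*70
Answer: D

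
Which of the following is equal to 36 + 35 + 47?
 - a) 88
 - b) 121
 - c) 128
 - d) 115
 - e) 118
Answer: e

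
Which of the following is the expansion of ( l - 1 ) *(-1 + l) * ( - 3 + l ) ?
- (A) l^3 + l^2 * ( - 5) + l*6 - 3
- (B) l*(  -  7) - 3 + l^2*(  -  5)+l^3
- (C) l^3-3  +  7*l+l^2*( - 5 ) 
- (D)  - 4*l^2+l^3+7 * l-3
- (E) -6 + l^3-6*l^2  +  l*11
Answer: C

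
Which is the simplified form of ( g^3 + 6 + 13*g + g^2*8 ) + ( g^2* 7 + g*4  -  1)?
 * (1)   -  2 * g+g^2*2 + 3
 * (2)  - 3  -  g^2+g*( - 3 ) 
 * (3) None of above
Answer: 3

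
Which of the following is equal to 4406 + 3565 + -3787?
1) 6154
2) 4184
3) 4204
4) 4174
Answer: 2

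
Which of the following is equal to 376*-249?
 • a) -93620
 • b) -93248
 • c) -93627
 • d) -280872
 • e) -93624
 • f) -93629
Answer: e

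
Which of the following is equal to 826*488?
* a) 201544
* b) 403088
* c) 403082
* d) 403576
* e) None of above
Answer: b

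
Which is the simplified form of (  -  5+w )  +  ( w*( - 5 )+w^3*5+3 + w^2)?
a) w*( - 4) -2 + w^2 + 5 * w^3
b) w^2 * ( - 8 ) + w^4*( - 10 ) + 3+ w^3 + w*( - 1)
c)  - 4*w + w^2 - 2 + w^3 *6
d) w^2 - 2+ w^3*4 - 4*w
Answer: a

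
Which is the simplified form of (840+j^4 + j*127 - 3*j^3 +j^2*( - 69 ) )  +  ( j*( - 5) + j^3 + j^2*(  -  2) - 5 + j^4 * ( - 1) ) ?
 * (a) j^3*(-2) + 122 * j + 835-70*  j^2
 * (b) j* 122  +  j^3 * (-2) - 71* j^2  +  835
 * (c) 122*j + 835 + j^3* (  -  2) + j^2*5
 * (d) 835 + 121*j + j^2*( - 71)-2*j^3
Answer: b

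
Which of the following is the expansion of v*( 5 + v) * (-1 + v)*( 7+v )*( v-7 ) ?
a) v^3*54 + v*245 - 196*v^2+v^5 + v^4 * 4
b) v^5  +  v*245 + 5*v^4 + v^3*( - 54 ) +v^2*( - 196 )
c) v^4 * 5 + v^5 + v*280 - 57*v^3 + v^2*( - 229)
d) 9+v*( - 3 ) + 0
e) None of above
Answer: e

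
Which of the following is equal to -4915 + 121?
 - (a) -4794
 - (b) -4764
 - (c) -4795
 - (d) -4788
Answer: a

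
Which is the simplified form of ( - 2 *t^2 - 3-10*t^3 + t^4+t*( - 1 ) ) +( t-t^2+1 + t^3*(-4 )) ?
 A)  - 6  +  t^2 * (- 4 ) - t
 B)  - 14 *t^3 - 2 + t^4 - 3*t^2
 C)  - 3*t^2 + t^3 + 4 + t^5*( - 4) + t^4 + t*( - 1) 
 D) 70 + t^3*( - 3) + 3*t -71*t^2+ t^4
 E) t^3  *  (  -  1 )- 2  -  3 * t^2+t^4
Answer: B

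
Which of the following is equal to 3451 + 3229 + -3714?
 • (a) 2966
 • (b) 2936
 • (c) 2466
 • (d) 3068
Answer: a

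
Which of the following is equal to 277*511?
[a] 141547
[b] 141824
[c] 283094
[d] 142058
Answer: a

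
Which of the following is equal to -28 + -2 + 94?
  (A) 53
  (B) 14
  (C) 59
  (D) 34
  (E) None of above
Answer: E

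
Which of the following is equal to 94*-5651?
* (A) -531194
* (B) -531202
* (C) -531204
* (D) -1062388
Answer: A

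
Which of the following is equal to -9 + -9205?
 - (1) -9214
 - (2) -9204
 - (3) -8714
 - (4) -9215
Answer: 1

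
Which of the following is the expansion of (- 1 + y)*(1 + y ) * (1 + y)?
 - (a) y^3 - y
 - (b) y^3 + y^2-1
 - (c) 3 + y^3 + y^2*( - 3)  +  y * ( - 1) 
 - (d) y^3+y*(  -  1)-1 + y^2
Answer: d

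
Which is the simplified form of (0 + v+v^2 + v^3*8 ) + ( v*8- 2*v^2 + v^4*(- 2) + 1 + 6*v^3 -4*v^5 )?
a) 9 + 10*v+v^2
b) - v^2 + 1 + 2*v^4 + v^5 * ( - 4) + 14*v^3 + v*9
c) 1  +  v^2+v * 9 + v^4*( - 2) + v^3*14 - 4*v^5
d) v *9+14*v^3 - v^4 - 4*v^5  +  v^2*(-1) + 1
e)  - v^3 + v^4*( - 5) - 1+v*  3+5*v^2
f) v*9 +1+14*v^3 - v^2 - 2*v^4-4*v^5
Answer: f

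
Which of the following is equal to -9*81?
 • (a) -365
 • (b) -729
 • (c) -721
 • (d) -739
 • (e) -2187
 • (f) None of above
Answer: b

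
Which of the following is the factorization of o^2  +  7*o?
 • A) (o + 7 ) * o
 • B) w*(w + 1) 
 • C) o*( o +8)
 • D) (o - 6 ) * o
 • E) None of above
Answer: A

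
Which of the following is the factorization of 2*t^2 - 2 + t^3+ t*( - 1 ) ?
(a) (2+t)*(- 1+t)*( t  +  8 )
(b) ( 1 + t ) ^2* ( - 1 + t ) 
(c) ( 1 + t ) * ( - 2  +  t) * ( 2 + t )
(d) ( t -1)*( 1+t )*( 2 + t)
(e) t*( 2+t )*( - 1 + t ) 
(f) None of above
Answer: d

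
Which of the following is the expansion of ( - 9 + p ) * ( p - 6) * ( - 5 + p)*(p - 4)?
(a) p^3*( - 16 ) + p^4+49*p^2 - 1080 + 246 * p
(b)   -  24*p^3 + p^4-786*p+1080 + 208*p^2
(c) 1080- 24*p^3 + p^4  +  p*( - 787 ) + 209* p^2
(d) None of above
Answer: d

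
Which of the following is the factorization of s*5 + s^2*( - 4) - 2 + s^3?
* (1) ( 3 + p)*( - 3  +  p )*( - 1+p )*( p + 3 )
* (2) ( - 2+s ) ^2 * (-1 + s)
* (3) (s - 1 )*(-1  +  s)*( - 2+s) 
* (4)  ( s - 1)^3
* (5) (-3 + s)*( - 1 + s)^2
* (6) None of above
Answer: 3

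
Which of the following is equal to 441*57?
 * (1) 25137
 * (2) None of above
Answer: 1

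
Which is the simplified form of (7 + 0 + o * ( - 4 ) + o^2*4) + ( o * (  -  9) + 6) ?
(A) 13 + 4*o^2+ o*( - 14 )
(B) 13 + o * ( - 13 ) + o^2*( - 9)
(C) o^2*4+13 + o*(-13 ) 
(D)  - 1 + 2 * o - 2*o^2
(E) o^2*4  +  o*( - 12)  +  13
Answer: C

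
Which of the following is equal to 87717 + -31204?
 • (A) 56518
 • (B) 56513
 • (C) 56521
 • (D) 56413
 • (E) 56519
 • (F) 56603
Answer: B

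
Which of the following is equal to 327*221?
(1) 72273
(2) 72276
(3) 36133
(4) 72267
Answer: 4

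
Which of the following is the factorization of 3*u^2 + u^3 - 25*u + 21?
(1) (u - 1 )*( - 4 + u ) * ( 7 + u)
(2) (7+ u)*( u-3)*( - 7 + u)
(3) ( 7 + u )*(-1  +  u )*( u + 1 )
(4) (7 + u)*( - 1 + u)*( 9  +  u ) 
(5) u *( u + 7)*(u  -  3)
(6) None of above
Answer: 6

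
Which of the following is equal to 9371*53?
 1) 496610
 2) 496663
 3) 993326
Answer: 2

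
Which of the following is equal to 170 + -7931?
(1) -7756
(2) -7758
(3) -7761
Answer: 3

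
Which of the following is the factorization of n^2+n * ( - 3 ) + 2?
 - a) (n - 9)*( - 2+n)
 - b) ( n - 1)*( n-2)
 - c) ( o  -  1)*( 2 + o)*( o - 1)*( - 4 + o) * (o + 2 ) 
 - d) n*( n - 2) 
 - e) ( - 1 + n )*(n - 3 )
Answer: b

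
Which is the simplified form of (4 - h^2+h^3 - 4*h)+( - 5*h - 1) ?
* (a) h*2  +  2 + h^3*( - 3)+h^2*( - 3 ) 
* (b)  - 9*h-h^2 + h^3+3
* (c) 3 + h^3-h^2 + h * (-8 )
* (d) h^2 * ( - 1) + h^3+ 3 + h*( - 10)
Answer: b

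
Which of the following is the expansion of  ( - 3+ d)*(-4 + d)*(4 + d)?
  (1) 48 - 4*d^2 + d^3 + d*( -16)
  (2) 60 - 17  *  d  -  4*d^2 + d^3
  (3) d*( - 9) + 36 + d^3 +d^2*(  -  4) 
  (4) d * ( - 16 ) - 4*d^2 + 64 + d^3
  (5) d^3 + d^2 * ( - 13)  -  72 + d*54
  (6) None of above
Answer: 6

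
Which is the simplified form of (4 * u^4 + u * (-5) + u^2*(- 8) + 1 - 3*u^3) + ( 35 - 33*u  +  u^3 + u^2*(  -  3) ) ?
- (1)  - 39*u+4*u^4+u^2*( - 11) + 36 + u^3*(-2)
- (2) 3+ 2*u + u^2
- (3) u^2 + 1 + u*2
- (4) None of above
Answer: 4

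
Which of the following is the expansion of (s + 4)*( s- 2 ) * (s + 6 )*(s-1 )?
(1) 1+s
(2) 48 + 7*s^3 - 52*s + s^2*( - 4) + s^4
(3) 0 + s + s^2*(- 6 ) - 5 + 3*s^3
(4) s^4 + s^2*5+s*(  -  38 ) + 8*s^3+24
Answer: 2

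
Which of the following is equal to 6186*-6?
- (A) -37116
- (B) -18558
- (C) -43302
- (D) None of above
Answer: A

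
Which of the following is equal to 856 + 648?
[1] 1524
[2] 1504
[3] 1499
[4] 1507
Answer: 2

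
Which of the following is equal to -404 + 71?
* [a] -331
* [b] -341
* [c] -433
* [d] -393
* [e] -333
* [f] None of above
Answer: e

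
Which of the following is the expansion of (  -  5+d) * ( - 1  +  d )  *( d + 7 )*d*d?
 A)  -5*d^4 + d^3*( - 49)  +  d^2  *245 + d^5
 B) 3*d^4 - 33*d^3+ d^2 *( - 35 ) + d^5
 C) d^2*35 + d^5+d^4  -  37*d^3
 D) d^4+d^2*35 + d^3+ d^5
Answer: C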